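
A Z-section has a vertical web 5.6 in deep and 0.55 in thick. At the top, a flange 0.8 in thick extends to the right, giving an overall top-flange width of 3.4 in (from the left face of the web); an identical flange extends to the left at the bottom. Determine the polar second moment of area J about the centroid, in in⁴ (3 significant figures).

Decompose the section into non-overlapping parts with the origin at the bottom-left of its bounding rectangle.
Web: 0.55 × 5.6, A = 3.08 in², y = 2.8 in, Ī = 8.0491 in⁴.
Top flange (beyond web): 2.85 × 0.8, A = 2.28 in², y = 5.2 in, Ī = 0.1216 in⁴.
Bottom flange (beyond web): 2.85 × 0.8, A = 2.28 in², y = 0.4 in, Ī = 0.1216 in⁴.
Centroid: ȳ = ΣA·y / ΣA = 2.8 in.
Transfer each piece to the centroidal x-axis using Ī + A·d² with d = y − 2.8:
  web: d = 0 in → contributes +8.0491 in⁴
  top flange (beyond web): d = 2.4 in → contributes +13.254 in⁴
  bottom flange (beyond web): d = -2.4 in → contributes +13.254 in⁴
Total I = 34.558 in⁴.
For the y-axis: x̄ = 3.125 in.
Repeating about the centroidal y-axis gives I_y = 16.343 in⁴.
Polar second moment: J = I_x + I_y = 50.9 in⁴.

J ≈ 50.9 in⁴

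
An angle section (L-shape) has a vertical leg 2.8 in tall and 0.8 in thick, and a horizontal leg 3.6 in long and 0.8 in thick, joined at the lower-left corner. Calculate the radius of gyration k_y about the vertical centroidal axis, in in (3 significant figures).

Split into non-overlapping primitives; take the origin at the lower-left of the bounding box.
Vertical leg: 0.8 × 2.8, A = 2.24 in², x = 0.4 in, Ī = 0.11947 in⁴.
Horizontal leg (remainder): 2.8 × 0.8, A = 2.24 in², x = 2.2 in, Ī = 1.4635 in⁴.
Centroid: x̄ = ΣA·x / ΣA = 1.3 in.
Transfer each piece to the vertical centroidal axis using Ī + A·d² with d = x − 1.3:
  vertical leg: d = -0.9 in → contributes +1.9339 in⁴
  horizontal leg (remainder): d = 0.9 in → contributes +3.2779 in⁴
Total I = 5.2117 in⁴.
Radius of gyration: k = √(I/A) = √(5.2117 / 4.48) = 1.0786 in.

k_y ≈ 1.08 in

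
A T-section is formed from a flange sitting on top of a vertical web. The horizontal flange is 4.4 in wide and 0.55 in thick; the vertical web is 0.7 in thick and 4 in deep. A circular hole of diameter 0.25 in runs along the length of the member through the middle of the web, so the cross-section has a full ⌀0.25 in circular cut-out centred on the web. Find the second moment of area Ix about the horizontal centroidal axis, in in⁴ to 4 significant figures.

Ix ≈ 10.46 in⁴

Break the section into simple shapes (no overlaps), measuring from the bottom-left corner of the bounding box.
Flange: 4.4 × 0.55, A = 2.42 in², y = 4.275 in, Ī = 0.0610042 in⁴.
Web: 0.7 × 4, A = 2.8 in², y = 2 in, Ī = 3.73333 in⁴.
Hole (subtracted): ⌀0.25, A = 0.0490874 in², y = 2 in, Ī = 0.000191748 in⁴.
Centroid: ȳ = ΣA·y / ΣA = 3.06471 in.
Transfer each piece to the horizontal centroidal axis using Ī + A·d² with d = y − 3.06471:
  flange: d = 1.21029 in → contributes +3.60585 in⁴
  web: d = -1.06471 in → contributes +6.90741 in⁴
  hole: d = -1.06471 in → contributes −0.0558371 in⁴
Total I = 10.4574 in⁴.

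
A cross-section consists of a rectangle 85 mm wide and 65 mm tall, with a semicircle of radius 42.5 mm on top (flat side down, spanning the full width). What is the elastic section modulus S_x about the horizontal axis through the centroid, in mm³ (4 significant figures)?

S_x ≈ 1.226 × 10⁵ mm³

Decompose the section into non-overlapping parts with the origin at the bottom-left of its bounding rectangle.
Rectangular body: 85 × 65, A = 5 525 mm², y = 32.5 mm, Ī = 1 945 260 mm⁴.
Semicircular cap: semicircle r = 42.5, A = 2837.25 mm², y = 83.0376 mm, Ī = 358 086 mm⁴.
Centroid: ȳ = ΣA·y / ΣA = 49.647 mm.
Transfer each piece to the horizontal axis through the centroid using Ī + A·d² with d = y − 49.647:
  rectangular body: d = -17.147 mm → contributes +3 569 724 mm⁴
  semicircular cap: d = 33.3905 mm → contributes +3 521 416 mm⁴
Total I = 7 091 140 mm⁴.
Extreme fibre distance c = 57.853 mm; S = I/c = 122 572 mm³.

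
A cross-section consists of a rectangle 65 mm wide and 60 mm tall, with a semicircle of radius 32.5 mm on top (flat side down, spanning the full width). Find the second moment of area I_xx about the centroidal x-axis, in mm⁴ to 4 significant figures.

Split into non-overlapping primitives; take the origin at the lower-left of the bounding box.
Rectangular body: 65 × 60, A = 3 900 mm², y = 30 mm, Ī = 1 170 000 mm⁴.
Semicircular cap: semicircle r = 32.5, A = 1659.15 mm², y = 73.7934 mm, Ī = 122 452 mm⁴.
Centroid: ȳ = ΣA·y / ΣA = 43.0703 mm.
Transfer each piece to the centroidal x-axis using Ī + A·d² with d = y − 43.0703:
  rectangular body: d = -13.0703 mm → contributes +1 836 252 mm⁴
  semicircular cap: d = 30.7231 mm → contributes +1 688 541 mm⁴
Total I = 3 524 792 mm⁴.

I_xx ≈ 3.525 × 10⁶ mm⁴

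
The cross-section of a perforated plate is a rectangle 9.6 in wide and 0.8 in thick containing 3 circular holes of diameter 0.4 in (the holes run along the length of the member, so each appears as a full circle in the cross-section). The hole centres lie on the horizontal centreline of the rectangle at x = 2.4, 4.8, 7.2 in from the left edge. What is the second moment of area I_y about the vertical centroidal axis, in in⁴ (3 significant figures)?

I_y ≈ 57.5 in⁴

Treat the section as a set of non-overlapping primitives; coordinates are from the bounding-box lower-left.
Plate: 9.6 × 0.8, A = 7.68 in², x = 4.8 in, Ī = 58.982 in⁴.
Hole 1 (subtracted): ⌀0.4, A = 0.12566 in², x = 2.4 in, Ī = 0.0012566 in⁴.
Hole 2 (subtracted): ⌀0.4, A = 0.12566 in², x = 4.8 in, Ī = 0.0012566 in⁴.
Hole 3 (subtracted): ⌀0.4, A = 0.12566 in², x = 7.2 in, Ī = 0.0012566 in⁴.
By symmetry the centroid is at mid-width, x̄ = 4.8 in.
Transfer each piece to the vertical centroidal axis using Ī + A·d² with d = x − 4.8:
  plate: d = 0 in → contributes +58.982 in⁴
  hole 1: d = -2.4 in → contributes −0.72508 in⁴
  hole 2: d = 0 in → contributes −0.0012566 in⁴
  hole 3: d = 2.4 in → contributes −0.72508 in⁴
Total I = 57.531 in⁴.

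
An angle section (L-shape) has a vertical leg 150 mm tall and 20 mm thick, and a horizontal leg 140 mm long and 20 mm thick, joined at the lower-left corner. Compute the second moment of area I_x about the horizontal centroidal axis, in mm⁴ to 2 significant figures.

I_x ≈ 1.1 × 10⁷ mm⁴

Decompose the section into non-overlapping parts with the origin at the bottom-left of its bounding rectangle.
Vertical leg: 20 × 150, A = 3 000 mm², y = 75 mm, Ī = 5 625 000 mm⁴.
Horizontal leg (remainder): 120 × 20, A = 2 400 mm², y = 10 mm, Ī = 80 000 mm⁴.
Centroid: ȳ = ΣA·y / ΣA = 46.11 mm.
Transfer each piece to the horizontal centroidal axis using Ī + A·d² with d = y − 46.11:
  vertical leg: d = 28.89 mm → contributes +8 128 704 mm⁴
  horizontal leg (remainder): d = -36.11 mm → contributes +3 209 630 mm⁴
Total I = 11 338 333 mm⁴.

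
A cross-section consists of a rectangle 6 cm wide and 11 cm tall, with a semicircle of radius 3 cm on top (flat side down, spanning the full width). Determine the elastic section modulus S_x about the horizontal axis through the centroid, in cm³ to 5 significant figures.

S_x ≈ 165.44 cm³

Decompose the section into non-overlapping parts with the origin at the bottom-left of its bounding rectangle.
Rectangular body: 6 × 11, A = 66 cm², y = 5.5 cm, Ī = 665.5 cm⁴.
Semicircular cap: semicircle r = 3, A = 14.13717 cm², y = 12.27324 cm, Ī = 8.890314 cm⁴.
Centroid: ȳ = ΣA·y / ΣA = 6.694881 cm.
Transfer each piece to the horizontal axis through the centroid using Ī + A·d² with d = y − 6.694881:
  rectangular body: d = -1.194881 cm → contributes +759.731 cm⁴
  semicircular cap: d = 5.578358 cm → contributes +448.8118 cm⁴
Total I = 1208.543 cm⁴.
Extreme fibre distance c = 7.305119 cm; S = I/c = 165.4378 cm³.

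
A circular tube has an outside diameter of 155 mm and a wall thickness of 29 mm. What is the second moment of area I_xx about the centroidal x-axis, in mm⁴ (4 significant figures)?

Split into non-overlapping primitives; take the origin at the lower-left of the bounding box.
Outer circle: ⌀155, A = 18869.2 mm², y = 77.5 mm, Ī = 28 333 269 mm⁴.
Bore (subtracted): ⌀97, A = 7389.81 mm², y = 77.5 mm, Ī = 4 345 671 mm⁴.
By symmetry the centroid is at mid-height, ȳ = 77.5 mm.
All pieces are centred on the centroidal x-axis, so I = ΣĪ (holes subtracted) = 23 987 599 mm⁴.

I_xx ≈ 2.399 × 10⁷ mm⁴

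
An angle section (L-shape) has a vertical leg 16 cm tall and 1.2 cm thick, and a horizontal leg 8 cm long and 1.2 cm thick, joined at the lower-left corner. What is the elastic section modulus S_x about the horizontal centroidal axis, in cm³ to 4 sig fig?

S_x ≈ 70.95 cm³

Decompose the section into non-overlapping parts with the origin at the bottom-left of its bounding rectangle.
Vertical leg: 1.2 × 16, A = 19.2 cm², y = 8 cm, Ī = 409.6 cm⁴.
Horizontal leg (remainder): 6.8 × 1.2, A = 8.16 cm², y = 0.6 cm, Ī = 0.9792 cm⁴.
Centroid: ȳ = ΣA·y / ΣA = 5.79298 cm.
Transfer each piece to the horizontal centroidal axis using Ī + A·d² with d = y − 5.79298:
  vertical leg: d = 2.20702 cm → contributes +503.122 cm⁴
  horizontal leg (remainder): d = -5.19298 cm → contributes +221.03 cm⁴
Total I = 724.152 cm⁴.
Extreme fibre distance c = 10.207 cm; S = I/c = 70.9465 cm³.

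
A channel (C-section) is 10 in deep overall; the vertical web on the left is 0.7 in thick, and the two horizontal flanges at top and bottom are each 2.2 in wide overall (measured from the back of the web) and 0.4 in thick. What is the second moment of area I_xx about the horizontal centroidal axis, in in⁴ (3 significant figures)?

Decompose the section into non-overlapping parts with the origin at the bottom-left of its bounding rectangle.
Web: 0.7 × 10, A = 7 in², y = 5 in, Ī = 58.333 in⁴.
Top flange (beyond web): 1.5 × 0.4, A = 0.6 in², y = 9.8 in, Ī = 0.008 in⁴.
Bottom flange (beyond web): 1.5 × 0.4, A = 0.6 in², y = 0.2 in, Ī = 0.008 in⁴.
By symmetry the centroid is at mid-height, ȳ = 5 in.
Transfer each piece to the horizontal centroidal axis using Ī + A·d² with d = y − 5:
  web: d = 0 in → contributes +58.333 in⁴
  top flange (beyond web): d = 4.8 in → contributes +13.832 in⁴
  bottom flange (beyond web): d = -4.8 in → contributes +13.832 in⁴
Total I = 85.997 in⁴.

I_xx ≈ 86.0 in⁴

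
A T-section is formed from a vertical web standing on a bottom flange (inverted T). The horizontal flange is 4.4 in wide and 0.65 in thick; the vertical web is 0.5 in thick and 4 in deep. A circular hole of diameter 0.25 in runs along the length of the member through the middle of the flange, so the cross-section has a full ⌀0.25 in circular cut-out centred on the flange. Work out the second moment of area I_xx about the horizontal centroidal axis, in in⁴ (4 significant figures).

Break the section into simple shapes (no overlaps), measuring from the bottom-left corner of the bounding box.
Flange: 4.4 × 0.65, A = 2.86 in², y = 0.325 in, Ī = 0.100696 in⁴.
Web: 0.5 × 4, A = 2 in², y = 2.65 in, Ī = 2.66667 in⁴.
Hole (subtracted): ⌀0.25, A = 0.0490874 in², y = 0.325 in, Ī = 0.000191748 in⁴.
Centroid: ȳ = ΣA·y / ΣA = 1.29155 in.
Transfer each piece to the horizontal centroidal axis using Ī + A·d² with d = y − 1.29155:
  flange: d = -0.966553 in → contributes +2.77258 in⁴
  web: d = 1.35845 in → contributes +6.35743 in⁴
  hole: d = -0.966553 in → contributes −0.0460504 in⁴
Total I = 9.08395 in⁴.

I_xx ≈ 9.084 in⁴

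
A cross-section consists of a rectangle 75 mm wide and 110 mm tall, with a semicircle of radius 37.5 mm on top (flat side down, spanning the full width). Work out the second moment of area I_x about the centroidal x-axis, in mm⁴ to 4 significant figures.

Break the section into simple shapes (no overlaps), measuring from the bottom-left corner of the bounding box.
Rectangular body: 75 × 110, A = 8 250 mm², y = 55 mm, Ī = 8 318 750 mm⁴.
Semicircular cap: semicircle r = 37.5, A = 2208.93 mm², y = 125.915 mm, Ī = 217 049 mm⁴.
Centroid: ȳ = ΣA·y / ΣA = 69.9774 mm.
Transfer each piece to the centroidal x-axis using Ī + A·d² with d = y − 69.9774:
  rectangular body: d = -14.9774 mm → contributes +10 169 409 mm⁴
  semicircular cap: d = 55.9381 mm → contributes +7 128 955 mm⁴
Total I = 17 298 364 mm⁴.

I_x ≈ 1.730 × 10⁷ mm⁴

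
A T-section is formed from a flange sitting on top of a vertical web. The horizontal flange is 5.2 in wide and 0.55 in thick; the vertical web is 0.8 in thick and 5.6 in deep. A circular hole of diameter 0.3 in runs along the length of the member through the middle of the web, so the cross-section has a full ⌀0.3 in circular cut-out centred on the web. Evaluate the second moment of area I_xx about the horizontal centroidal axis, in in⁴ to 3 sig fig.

Treat the section as a set of non-overlapping primitives; coordinates are from the bounding-box lower-left.
Flange: 5.2 × 0.55, A = 2.86 in², y = 5.875 in, Ī = 0.072096 in⁴.
Web: 0.8 × 5.6, A = 4.48 in², y = 2.8 in, Ī = 11.708 in⁴.
Hole (subtracted): ⌀0.3, A = 0.070686 in², y = 2.8 in, Ī = 0.00039761 in⁴.
Centroid: ȳ = ΣA·y / ΣA = 4.0098 in.
Transfer each piece to the horizontal centroidal axis using Ī + A·d² with d = y − 4.0098:
  flange: d = 1.8652 in → contributes +10.022 in⁴
  web: d = -1.2098 in → contributes +18.265 in⁴
  hole: d = -1.2098 in → contributes −0.10386 in⁴
Total I = 28.183 in⁴.

I_xx ≈ 28.2 in⁴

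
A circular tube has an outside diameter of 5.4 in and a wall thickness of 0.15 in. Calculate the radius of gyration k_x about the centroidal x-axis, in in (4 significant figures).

Split into non-overlapping primitives; take the origin at the lower-left of the bounding box.
Outer circle: ⌀5.4, A = 22.9022 in², y = 2.7 in, Ī = 41.7393 in⁴.
Bore (subtracted): ⌀5.1, A = 20.4282 in², y = 2.7 in, Ī = 33.2086 in⁴.
By symmetry the centroid is at mid-height, ȳ = 2.7 in.
All pieces are centred on the centroidal x-axis, so I = ΣĪ (holes subtracted) = 8.53068 in⁴.
Radius of gyration: k = √(I/A) = √(8.53068 / 2.474) = 1.85691 in.

k_x ≈ 1.857 in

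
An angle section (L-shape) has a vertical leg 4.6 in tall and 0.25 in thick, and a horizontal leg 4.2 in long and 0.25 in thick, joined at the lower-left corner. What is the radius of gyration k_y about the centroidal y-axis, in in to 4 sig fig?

k_y ≈ 1.304 in

Break the section into simple shapes (no overlaps), measuring from the bottom-left corner of the bounding box.
Vertical leg: 0.25 × 4.6, A = 1.15 in², x = 0.125 in, Ī = 0.00598958 in⁴.
Horizontal leg (remainder): 3.95 × 0.25, A = 0.9875 in², x = 2.225 in, Ī = 1.28396 in⁴.
Centroid: x̄ = ΣA·x / ΣA = 1.09518 in.
Transfer each piece to the centroidal y-axis using Ī + A·d² with d = x − 1.09518:
  vertical leg: d = -0.970175 in → contributes +1.08842 in⁴
  horizontal leg (remainder): d = 1.12982 in → contributes +2.5445 in⁴
Total I = 3.63292 in⁴.
Radius of gyration: k = √(I/A) = √(3.63292 / 2.1375) = 1.30369 in.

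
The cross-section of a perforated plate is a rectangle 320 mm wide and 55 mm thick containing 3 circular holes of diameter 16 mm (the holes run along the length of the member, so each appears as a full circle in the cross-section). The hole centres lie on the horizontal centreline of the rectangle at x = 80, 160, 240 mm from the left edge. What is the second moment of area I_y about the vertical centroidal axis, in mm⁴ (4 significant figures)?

I_y ≈ 1.476 × 10⁸ mm⁴

Decompose the section into non-overlapping parts with the origin at the bottom-left of its bounding rectangle.
Plate: 320 × 55, A = 17 600 mm², x = 160 mm, Ī = 150 186 667 mm⁴.
Hole 1 (subtracted): ⌀16, A = 201.062 mm², x = 80 mm, Ī = 3216.99 mm⁴.
Hole 2 (subtracted): ⌀16, A = 201.062 mm², x = 160 mm, Ī = 3216.99 mm⁴.
Hole 3 (subtracted): ⌀16, A = 201.062 mm², x = 240 mm, Ī = 3216.99 mm⁴.
By symmetry the centroid is at mid-width, x̄ = 160 mm.
Transfer each piece to the vertical centroidal axis using Ī + A·d² with d = x − 160:
  plate: d = 0 mm → contributes +150 186 667 mm⁴
  hole 1: d = -80 mm → contributes −1 290 013 mm⁴
  hole 2: d = 0 mm → contributes −3216.99 mm⁴
  hole 3: d = 80 mm → contributes −1 290 013 mm⁴
Total I = 147 603 423 mm⁴.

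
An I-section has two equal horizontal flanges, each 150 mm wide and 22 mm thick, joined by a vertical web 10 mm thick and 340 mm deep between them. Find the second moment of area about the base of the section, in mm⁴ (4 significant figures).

I_base ≈ 6.179 × 10⁸ mm⁴

Treat the section as a set of non-overlapping primitives; coordinates are from the bounding-box lower-left.
Bottom flange: 150 × 22, A = 3 300 mm², y = 11 mm, Ī = 133 100 mm⁴.
Web: 10 × 340, A = 3 400 mm², y = 192 mm, Ī = 32 753 333 mm⁴.
Top flange: 150 × 22, A = 3 300 mm², y = 373 mm, Ī = 133 100 mm⁴.
Transfer each piece to the bottom edge using Ī + A·d² with d = y − 0:
  bottom flange: d = 11 mm → contributes +532 400 mm⁴
  web: d = 192 mm → contributes +158 090 933 mm⁴
  top flange: d = 373 mm → contributes +459 258 800 mm⁴
Total I = 617 882 133 mm⁴.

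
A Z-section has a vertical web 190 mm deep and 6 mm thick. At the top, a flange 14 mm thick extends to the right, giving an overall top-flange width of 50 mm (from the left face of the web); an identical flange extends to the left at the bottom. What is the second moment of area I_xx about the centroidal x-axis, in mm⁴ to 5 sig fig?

Decompose the section into non-overlapping parts with the origin at the bottom-left of its bounding rectangle.
Web: 6 × 190, A = 1 140 mm², y = 95 mm, Ī = 3 429 500 mm⁴.
Top flange (beyond web): 44 × 14, A = 616 mm², y = 183 mm, Ī = 10061.33 mm⁴.
Bottom flange (beyond web): 44 × 14, A = 616 mm², y = 7 mm, Ī = 10061.33 mm⁴.
Centroid: ȳ = ΣA·y / ΣA = 95 mm.
Transfer each piece to the centroidal x-axis using Ī + A·d² with d = y − 95:
  web: d = 0 mm → contributes +3 429 500 mm⁴
  top flange (beyond web): d = 88 mm → contributes +4 780 365 mm⁴
  bottom flange (beyond web): d = -88 mm → contributes +4 780 365 mm⁴
Total I = 12 990 231 mm⁴.

I_xx ≈ 1.2990 × 10⁷ mm⁴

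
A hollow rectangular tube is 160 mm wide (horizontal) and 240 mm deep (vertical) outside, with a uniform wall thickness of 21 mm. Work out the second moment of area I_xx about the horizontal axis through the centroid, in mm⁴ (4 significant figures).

Split into non-overlapping primitives; take the origin at the lower-left of the bounding box.
Outer rectangle: 160 × 240, A = 38 400 mm², y = 120 mm, Ī = 184 320 000 mm⁴.
Inner void (subtracted): 118 × 198, A = 23 364 mm², y = 120 mm, Ī = 76 330 188 mm⁴.
By symmetry the centroid is at mid-height, ȳ = 120 mm.
All pieces are centred on the horizontal axis through the centroid, so I = ΣĪ (holes subtracted) = 107 989 812 mm⁴.

I_xx ≈ 1.080 × 10⁸ mm⁴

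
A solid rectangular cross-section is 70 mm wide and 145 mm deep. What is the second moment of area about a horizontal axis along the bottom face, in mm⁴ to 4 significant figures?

The section: 70 × 145, A = 10 150 mm², y = 72.5 mm, Ī = 17 783 646 mm⁴.
Transfer it to a horizontal axis along the bottom face using Ī + A·d² with d = y − 0:
  the section: d = 72.5 mm → contributes +71 134 583 mm⁴
Total I = 71 134 583 mm⁴.

I_base ≈ 7.113 × 10⁷ mm⁴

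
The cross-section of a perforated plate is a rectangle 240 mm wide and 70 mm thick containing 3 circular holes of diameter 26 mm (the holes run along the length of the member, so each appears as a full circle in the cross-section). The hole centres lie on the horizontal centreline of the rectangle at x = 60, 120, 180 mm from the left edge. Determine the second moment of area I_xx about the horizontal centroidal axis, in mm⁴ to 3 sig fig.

Split into non-overlapping primitives; take the origin at the lower-left of the bounding box.
Plate: 240 × 70, A = 16 800 mm², y = 35 mm, Ī = 6 860 000 mm⁴.
Hole 1 (subtracted): ⌀26, A = 530.93 mm², y = 35 mm, Ī = 22 432 mm⁴.
Hole 2 (subtracted): ⌀26, A = 530.93 mm², y = 35 mm, Ī = 22 432 mm⁴.
Hole 3 (subtracted): ⌀26, A = 530.93 mm², y = 35 mm, Ī = 22 432 mm⁴.
By symmetry the centroid is at mid-height, ȳ = 35 mm.
All pieces are centred on the horizontal centroidal axis, so I = ΣĪ (holes subtracted) = 6 792 705 mm⁴.

I_xx ≈ 6.79 × 10⁶ mm⁴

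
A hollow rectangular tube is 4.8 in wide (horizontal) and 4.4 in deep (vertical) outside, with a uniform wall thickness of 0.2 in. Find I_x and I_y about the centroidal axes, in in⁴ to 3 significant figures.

Split into non-overlapping primitives; take the origin at the lower-left of the bounding box.
Outer rectangle: 4.8 × 4.4, A = 21.12 in², y = 2.2 in, Ī = 34.074 in⁴.
Inner void (subtracted): 4.4 × 4, A = 17.6 in², y = 2.2 in, Ī = 23.467 in⁴.
By symmetry the centroid is at mid-height, ȳ = 2.2 in.
All pieces are centred on the centroidal x-axis, so I = ΣĪ (holes subtracted) = 10.607 in⁴.
Repeating about the centroidal y-axis gives I_y = 12.156 in⁴.

I_x ≈ 10.6 in⁴, I_y ≈ 12.2 in⁴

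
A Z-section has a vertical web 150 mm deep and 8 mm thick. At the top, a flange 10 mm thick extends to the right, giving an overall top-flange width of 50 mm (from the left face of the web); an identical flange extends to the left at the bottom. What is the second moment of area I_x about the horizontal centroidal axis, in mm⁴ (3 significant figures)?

Decompose the section into non-overlapping parts with the origin at the bottom-left of its bounding rectangle.
Web: 8 × 150, A = 1 200 mm², y = 75 mm, Ī = 2 250 000 mm⁴.
Top flange (beyond web): 42 × 10, A = 420 mm², y = 145 mm, Ī = 3 500 mm⁴.
Bottom flange (beyond web): 42 × 10, A = 420 mm², y = 5 mm, Ī = 3 500 mm⁴.
Centroid: ȳ = ΣA·y / ΣA = 75 mm.
Transfer each piece to the horizontal centroidal axis using Ī + A·d² with d = y − 75:
  web: d = 0 mm → contributes +2 250 000 mm⁴
  top flange (beyond web): d = 70 mm → contributes +2 061 500 mm⁴
  bottom flange (beyond web): d = -70 mm → contributes +2 061 500 mm⁴
Total I = 6 373 000 mm⁴.

I_x ≈ 6.37 × 10⁶ mm⁴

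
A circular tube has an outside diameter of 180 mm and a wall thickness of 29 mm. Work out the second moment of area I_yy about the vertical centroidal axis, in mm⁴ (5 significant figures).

Split into non-overlapping primitives; take the origin at the lower-left of the bounding box.
Outer circle: ⌀180, A = 25446.9 mm², x = 90 mm, Ī = 51 529 974 mm⁴.
Bore (subtracted): ⌀122, A = 11689.87 mm², x = 90 mm, Ī = 10 874 498 mm⁴.
By symmetry the centroid is at mid-width, x̄ = 90 mm.
All pieces are centred on the vertical centroidal axis, so I = ΣĪ (holes subtracted) = 40 655 475 mm⁴.

I_yy ≈ 4.0655 × 10⁷ mm⁴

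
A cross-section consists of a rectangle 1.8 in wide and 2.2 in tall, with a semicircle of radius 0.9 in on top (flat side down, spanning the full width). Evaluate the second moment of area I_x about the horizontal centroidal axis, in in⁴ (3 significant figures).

Break the section into simple shapes (no overlaps), measuring from the bottom-left corner of the bounding box.
Rectangular body: 1.8 × 2.2, A = 3.96 in², y = 1.1 in, Ī = 1.5972 in⁴.
Semicircular cap: semicircle r = 0.9, A = 1.2723 in², y = 2.582 in, Ī = 0.072012 in⁴.
Centroid: ȳ = ΣA·y / ΣA = 1.4604 in.
Transfer each piece to the horizontal centroidal axis using Ī + A·d² with d = y − 1.4604:
  rectangular body: d = -0.36037 in → contributes +2.1115 in⁴
  semicircular cap: d = 1.1216 in → contributes +1.6726 in⁴
Total I = 3.7841 in⁴.

I_x ≈ 3.78 in⁴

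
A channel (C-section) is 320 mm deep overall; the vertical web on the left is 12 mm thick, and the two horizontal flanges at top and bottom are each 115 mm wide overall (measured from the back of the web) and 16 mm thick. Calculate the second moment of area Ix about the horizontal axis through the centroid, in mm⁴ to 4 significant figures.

Ix ≈ 1.090 × 10⁸ mm⁴

Split into non-overlapping primitives; take the origin at the lower-left of the bounding box.
Web: 12 × 320, A = 3 840 mm², y = 160 mm, Ī = 32 768 000 mm⁴.
Top flange (beyond web): 103 × 16, A = 1 648 mm², y = 312 mm, Ī = 35157.3 mm⁴.
Bottom flange (beyond web): 103 × 16, A = 1 648 mm², y = 8 mm, Ī = 35157.3 mm⁴.
By symmetry the centroid is at mid-height, ȳ = 160 mm.
Transfer each piece to the horizontal axis through the centroid using Ī + A·d² with d = y − 160:
  web: d = 0 mm → contributes +32 768 000 mm⁴
  top flange (beyond web): d = 152 mm → contributes +38 110 549 mm⁴
  bottom flange (beyond web): d = -152 mm → contributes +38 110 549 mm⁴
Total I = 108 989 099 mm⁴.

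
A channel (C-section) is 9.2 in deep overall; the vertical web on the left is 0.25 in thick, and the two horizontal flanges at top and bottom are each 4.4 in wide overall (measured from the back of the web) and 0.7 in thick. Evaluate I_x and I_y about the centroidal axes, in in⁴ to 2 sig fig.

I_x ≈ 120 in⁴, I_y ≈ 16 in⁴

Treat the section as a set of non-overlapping primitives; coordinates are from the bounding-box lower-left.
Web: 0.25 × 9.2, A = 2.3 in², y = 4.6 in, Ī = 16.22 in⁴.
Top flange (beyond web): 4.15 × 0.7, A = 2.905 in², y = 8.85 in, Ī = 0.1186 in⁴.
Bottom flange (beyond web): 4.15 × 0.7, A = 2.905 in², y = 0.35 in, Ī = 0.1186 in⁴.
By symmetry the centroid is at mid-height, ȳ = 4.6 in.
Transfer each piece to the centroidal x-axis using Ī + A·d² with d = y − 4.6:
  web: d = 0 in → contributes +16.22 in⁴
  top flange (beyond web): d = 4.25 in → contributes +52.59 in⁴
  bottom flange (beyond web): d = -4.25 in → contributes +52.59 in⁴
Total I = 121.4 in⁴.
For the y-axis: x̄ = 1.701 in.
Repeating about the centroidal y-axis gives I_y = 16.33 in⁴.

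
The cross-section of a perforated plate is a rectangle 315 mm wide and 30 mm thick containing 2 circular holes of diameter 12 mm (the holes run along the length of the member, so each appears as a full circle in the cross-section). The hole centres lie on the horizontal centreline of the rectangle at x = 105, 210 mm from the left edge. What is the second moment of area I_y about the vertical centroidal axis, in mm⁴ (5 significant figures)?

Split into non-overlapping primitives; take the origin at the lower-left of the bounding box.
Plate: 315 × 30, A = 9 450 mm², x = 157.5 mm, Ī = 78 139 688 mm⁴.
Hole 1 (subtracted): ⌀12, A = 113.0973 mm², x = 105 mm, Ī = 1017.876 mm⁴.
Hole 2 (subtracted): ⌀12, A = 113.0973 mm², x = 210 mm, Ī = 1017.876 mm⁴.
By symmetry the centroid is at mid-width, x̄ = 157.5 mm.
Transfer each piece to the vertical centroidal axis using Ī + A·d² with d = x − 157.5:
  plate: d = 0 mm → contributes +78 139 688 mm⁴
  hole 1: d = -52.5 mm → contributes −312742.4 mm⁴
  hole 2: d = 52.5 mm → contributes −312742.4 mm⁴
Total I = 77 514 203 mm⁴.

I_y ≈ 7.7514 × 10⁷ mm⁴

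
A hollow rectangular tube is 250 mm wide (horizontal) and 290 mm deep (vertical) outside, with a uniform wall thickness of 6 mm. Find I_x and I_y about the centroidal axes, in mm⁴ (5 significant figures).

I_x ≈ 8.1986 × 10⁷ mm⁴, I_y ≈ 6.5288 × 10⁷ mm⁴

Split into non-overlapping primitives; take the origin at the lower-left of the bounding box.
Outer rectangle: 250 × 290, A = 72 500 mm², y = 145 mm, Ī = 508 104 167 mm⁴.
Inner void (subtracted): 238 × 278, A = 66 164 mm², y = 145 mm, Ī = 426 118 215 mm⁴.
By symmetry the centroid is at mid-height, ȳ = 145 mm.
All pieces are centred on the centroidal x-axis, so I = ΣĪ (holes subtracted) = 81 985 952 mm⁴.
Repeating about the centroidal y-axis gives I_y = 65 288 032 mm⁴.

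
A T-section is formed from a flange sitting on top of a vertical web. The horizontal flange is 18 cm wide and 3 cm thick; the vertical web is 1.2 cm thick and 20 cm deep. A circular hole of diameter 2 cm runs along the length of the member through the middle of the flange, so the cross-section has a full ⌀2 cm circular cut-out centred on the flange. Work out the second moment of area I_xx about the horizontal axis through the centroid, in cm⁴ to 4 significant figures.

Decompose the section into non-overlapping parts with the origin at the bottom-left of its bounding rectangle.
Flange: 18 × 3, A = 54 cm², y = 21.5 cm, Ī = 40.5 cm⁴.
Web: 1.2 × 20, A = 24 cm², y = 10 cm, Ī = 800 cm⁴.
Hole (subtracted): ⌀2, A = 3.14159 cm², y = 21.5 cm, Ī = 0.785398 cm⁴.
Centroid: ȳ = ΣA·y / ΣA = 17.813 cm.
Transfer each piece to the horizontal axis through the centroid using Ī + A·d² with d = y − 17.813:
  flange: d = 3.68696 cm → contributes +774.559 cm⁴
  web: d = -7.81304 cm → contributes +2265.05 cm⁴
  hole: d = 3.68696 cm → contributes −43.4912 cm⁴
Total I = 2996.11 cm⁴.

I_xx ≈ 2996 cm⁴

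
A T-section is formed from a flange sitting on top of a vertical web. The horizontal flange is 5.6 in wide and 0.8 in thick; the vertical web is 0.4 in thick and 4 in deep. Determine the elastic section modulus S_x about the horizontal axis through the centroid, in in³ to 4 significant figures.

Treat the section as a set of non-overlapping primitives; coordinates are from the bounding-box lower-left.
Flange: 5.6 × 0.8, A = 4.48 in², y = 4.4 in, Ī = 0.238933 in⁴.
Web: 0.4 × 4, A = 1.6 in², y = 2 in, Ī = 2.13333 in⁴.
Centroid: ȳ = ΣA·y / ΣA = 3.76842 in.
Transfer each piece to the horizontal axis through the centroid using Ī + A·d² with d = y − 3.76842:
  flange: d = 0.631579 in → contributes +2.02597 in⁴
  web: d = -1.76842 in → contributes +7.13703 in⁴
Total I = 9.163 in⁴.
Extreme fibre distance c = 3.76842 in; S = I/c = 2.43152 in³.

S_x ≈ 2.432 in³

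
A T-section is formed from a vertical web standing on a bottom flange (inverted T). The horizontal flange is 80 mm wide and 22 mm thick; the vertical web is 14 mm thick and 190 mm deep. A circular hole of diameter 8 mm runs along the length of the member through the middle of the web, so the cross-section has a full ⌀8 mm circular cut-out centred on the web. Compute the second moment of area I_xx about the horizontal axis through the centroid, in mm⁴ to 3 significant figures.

I_xx ≈ 1.99 × 10⁷ mm⁴

Treat the section as a set of non-overlapping primitives; coordinates are from the bounding-box lower-left.
Flange: 80 × 22, A = 1 760 mm², y = 11 mm, Ī = 70 987 mm⁴.
Web: 14 × 190, A = 2 660 mm², y = 117 mm, Ī = 8 002 167 mm⁴.
Hole (subtracted): ⌀8, A = 50.265 mm², y = 117 mm, Ī = 201.06 mm⁴.
Centroid: ȳ = ΣA·y / ΣA = 74.306 mm.
Transfer each piece to the horizontal axis through the centroid using Ī + A·d² with d = y − 74.306:
  flange: d = -63.306 mm → contributes +7 124 524 mm⁴
  web: d = 42.694 mm → contributes +12 850 680 mm⁴
  hole: d = 42.694 mm → contributes −91 822 mm⁴
Total I = 19 883 381 mm⁴.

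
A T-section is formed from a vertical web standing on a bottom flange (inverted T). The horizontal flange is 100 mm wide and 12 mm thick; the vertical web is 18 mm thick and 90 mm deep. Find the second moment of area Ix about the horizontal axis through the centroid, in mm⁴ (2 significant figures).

Ix ≈ 2.9 × 10⁶ mm⁴

Decompose the section into non-overlapping parts with the origin at the bottom-left of its bounding rectangle.
Flange: 100 × 12, A = 1 200 mm², y = 6 mm, Ī = 14 400 mm⁴.
Web: 18 × 90, A = 1 620 mm², y = 57 mm, Ī = 1 093 500 mm⁴.
Centroid: ȳ = ΣA·y / ΣA = 35.3 mm.
Transfer each piece to the horizontal axis through the centroid using Ī + A·d² with d = y − 35.3:
  flange: d = -29.3 mm → contributes +1 044 438 mm⁴
  web: d = 21.7 mm → contributes +1 856 491 mm⁴
Total I = 2 900 930 mm⁴.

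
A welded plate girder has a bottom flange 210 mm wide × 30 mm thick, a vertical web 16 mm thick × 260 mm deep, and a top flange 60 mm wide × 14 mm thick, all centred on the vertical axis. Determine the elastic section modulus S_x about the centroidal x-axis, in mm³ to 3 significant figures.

Break the section into simple shapes (no overlaps), measuring from the bottom-left corner of the bounding box.
Bottom plate: 210 × 30, A = 6 300 mm², y = 15 mm, Ī = 472 500 mm⁴.
Web plate: 16 × 260, A = 4 160 mm², y = 160 mm, Ī = 23 434 667 mm⁴.
Top plate: 60 × 14, A = 840 mm², y = 297 mm, Ī = 13 720 mm⁴.
Centroid: ȳ = ΣA·y / ΣA = 89.343 mm.
Transfer each piece to the centroidal x-axis using Ī + A·d² with d = y − 89.343:
  bottom plate: d = -74.343 mm → contributes +35 292 194 mm⁴
  web plate: d = 70.657 mm → contributes +44 202 886 mm⁴
  top plate: d = 207.66 mm → contributes +36 235 594 mm⁴
Total I = 115 730 674 mm⁴.
Extreme fibre distance c = 214.66 mm; S = I/c = 539 143 mm³.

S_x ≈ 5.39 × 10⁵ mm³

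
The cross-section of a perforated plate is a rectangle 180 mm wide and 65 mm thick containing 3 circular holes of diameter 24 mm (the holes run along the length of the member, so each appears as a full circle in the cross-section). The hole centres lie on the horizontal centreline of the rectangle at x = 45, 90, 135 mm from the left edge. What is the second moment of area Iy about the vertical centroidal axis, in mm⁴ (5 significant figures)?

Treat the section as a set of non-overlapping primitives; coordinates are from the bounding-box lower-left.
Plate: 180 × 65, A = 11 700 mm², x = 90 mm, Ī = 31 590 000 mm⁴.
Hole 1 (subtracted): ⌀24, A = 452.3893 mm², x = 45 mm, Ī = 16286.02 mm⁴.
Hole 2 (subtracted): ⌀24, A = 452.3893 mm², x = 90 mm, Ī = 16286.02 mm⁴.
Hole 3 (subtracted): ⌀24, A = 452.3893 mm², x = 135 mm, Ī = 16286.02 mm⁴.
By symmetry the centroid is at mid-width, x̄ = 90 mm.
Transfer each piece to the vertical centroidal axis using Ī + A·d² with d = x − 90:
  plate: d = 0 mm → contributes +31 590 000 mm⁴
  hole 1: d = -45 mm → contributes −932374.4 mm⁴
  hole 2: d = 0 mm → contributes −16286.02 mm⁴
  hole 3: d = 45 mm → contributes −932374.4 mm⁴
Total I = 29 708 965 mm⁴.

Iy ≈ 2.9709 × 10⁷ mm⁴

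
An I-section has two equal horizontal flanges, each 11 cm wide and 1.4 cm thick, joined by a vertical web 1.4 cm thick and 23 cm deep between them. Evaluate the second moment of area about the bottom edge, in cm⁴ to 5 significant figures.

Decompose the section into non-overlapping parts with the origin at the bottom-left of its bounding rectangle.
Bottom flange: 11 × 1.4, A = 15.4 cm², y = 0.7 cm, Ī = 2.515333 cm⁴.
Web: 1.4 × 23, A = 32.2 cm², y = 12.9 cm, Ī = 1419.483 cm⁴.
Top flange: 11 × 1.4, A = 15.4 cm², y = 25.1 cm, Ī = 2.515333 cm⁴.
Transfer each piece to the bottom edge using Ī + A·d² with d = y − 0:
  bottom flange: d = 0.7 cm → contributes +10.06133 cm⁴
  web: d = 12.9 cm → contributes +6777.885 cm⁴
  top flange: d = 25.1 cm → contributes +9704.669 cm⁴
Total I = 16492.62 cm⁴.

I_base ≈ 1.6493 × 10⁴ cm⁴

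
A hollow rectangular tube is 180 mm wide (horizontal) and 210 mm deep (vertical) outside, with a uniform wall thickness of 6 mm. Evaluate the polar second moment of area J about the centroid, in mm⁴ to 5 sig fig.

J ≈ 5.4065 × 10⁷ mm⁴

Treat the section as a set of non-overlapping primitives; coordinates are from the bounding-box lower-left.
Outer rectangle: 180 × 210, A = 37 800 mm², y = 105 mm, Ī = 138 915 000 mm⁴.
Inner void (subtracted): 168 × 198, A = 33 264 mm², y = 105 mm, Ī = 108 673 488 mm⁴.
By symmetry the centroid is at mid-height, ȳ = 105 mm.
All pieces are centred on the centroidal x-axis, so I = ΣĪ (holes subtracted) = 30 241 512 mm⁴.
Repeating about the centroidal y-axis gives I_y = 23 823 072 mm⁴.
Polar second moment: J = I_x + I_y = 54 064 584 mm⁴.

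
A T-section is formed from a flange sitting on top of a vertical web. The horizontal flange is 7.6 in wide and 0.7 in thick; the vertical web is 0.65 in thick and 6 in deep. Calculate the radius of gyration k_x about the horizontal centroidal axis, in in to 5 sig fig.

Decompose the section into non-overlapping parts with the origin at the bottom-left of its bounding rectangle.
Flange: 7.6 × 0.7, A = 5.32 in², y = 6.35 in, Ī = 0.2172333 in⁴.
Web: 0.65 × 6, A = 3.9 in², y = 3 in, Ī = 11.7 in⁴.
Centroid: ȳ = ΣA·y / ΣA = 4.932972 in.
Transfer each piece to the horizontal centroidal axis using Ī + A·d² with d = y − 4.932972:
  flange: d = 1.417028 in → contributes +10.89963 in⁴
  web: d = -1.932972 in → contributes +26.27188 in⁴
Total I = 37.17151 in⁴.
Radius of gyration: k = √(I/A) = √(37.17151 / 9.22) = 2.007889 in.

k_x ≈ 2.0079 in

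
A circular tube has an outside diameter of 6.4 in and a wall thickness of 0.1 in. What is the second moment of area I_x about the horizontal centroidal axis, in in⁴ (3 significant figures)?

Break the section into simple shapes (no overlaps), measuring from the bottom-left corner of the bounding box.
Outer circle: ⌀6.4, A = 32.17 in², y = 3.2 in, Ī = 82.355 in⁴.
Bore (subtracted): ⌀6.2, A = 30.191 in², y = 3.2 in, Ī = 72.533 in⁴.
By symmetry the centroid is at mid-height, ȳ = 3.2 in.
All pieces are centred on the horizontal centroidal axis, so I = ΣĪ (holes subtracted) = 9.8218 in⁴.

I_x ≈ 9.82 in⁴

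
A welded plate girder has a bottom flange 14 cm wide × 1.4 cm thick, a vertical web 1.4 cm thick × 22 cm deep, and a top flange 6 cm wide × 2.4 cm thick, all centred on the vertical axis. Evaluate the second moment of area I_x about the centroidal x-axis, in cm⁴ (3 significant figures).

I_x ≈ 6030 cm⁴

Treat the section as a set of non-overlapping primitives; coordinates are from the bounding-box lower-left.
Bottom plate: 14 × 1.4, A = 19.6 cm², y = 0.7 cm, Ī = 3.2013 cm⁴.
Web plate: 1.4 × 22, A = 30.8 cm², y = 12.4 cm, Ī = 1242.3 cm⁴.
Top plate: 6 × 2.4, A = 14.4 cm², y = 24.6 cm, Ī = 6.912 cm⁴.
Centroid: ȳ = ΣA·y / ΣA = 11.572 cm.
Transfer each piece to the centroidal x-axis using Ī + A·d² with d = y − 11.572:
  bottom plate: d = -10.872 cm → contributes +2 320 cm⁴
  web plate: d = 0.82778 cm → contributes +1263.4 cm⁴
  top plate: d = 13.028 cm → contributes +2450.9 cm⁴
Total I = 6034.3 cm⁴.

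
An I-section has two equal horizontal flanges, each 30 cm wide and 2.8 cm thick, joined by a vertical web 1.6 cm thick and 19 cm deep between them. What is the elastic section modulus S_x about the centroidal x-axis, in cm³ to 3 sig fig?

S_x ≈ 1710 cm³

Split into non-overlapping primitives; take the origin at the lower-left of the bounding box.
Bottom flange: 30 × 2.8, A = 84 cm², y = 1.4 cm, Ī = 54.88 cm⁴.
Web: 1.6 × 19, A = 30.4 cm², y = 12.3 cm, Ī = 914.53 cm⁴.
Top flange: 30 × 2.8, A = 84 cm², y = 23.2 cm, Ī = 54.88 cm⁴.
By symmetry the centroid is at mid-height, ȳ = 12.3 cm.
Transfer each piece to the centroidal x-axis using Ī + A·d² with d = y − 12.3:
  bottom flange: d = -10.9 cm → contributes +10 035 cm⁴
  web: d = 0 cm → contributes +914.53 cm⁴
  top flange: d = 10.9 cm → contributes +10 035 cm⁴
Total I = 20 984 cm⁴.
Extreme fibre distance c = 12.3 cm; S = I/c = 1 706 cm³.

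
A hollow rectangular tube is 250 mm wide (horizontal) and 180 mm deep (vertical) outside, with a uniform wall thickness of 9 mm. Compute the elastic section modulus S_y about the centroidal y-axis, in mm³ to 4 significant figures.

Split into non-overlapping primitives; take the origin at the lower-left of the bounding box.
Outer rectangle: 250 × 180, A = 45 000 mm², x = 125 mm, Ī = 234 375 000 mm⁴.
Inner void (subtracted): 232 × 162, A = 37 584 mm², x = 125 mm, Ī = 168 576 768 mm⁴.
By symmetry the centroid is at mid-width, x̄ = 125 mm.
All pieces are centred on the centroidal y-axis, so I = ΣĪ (holes subtracted) = 65 798 232 mm⁴.
Extreme fibre distance c = 125 mm; S = I/c = 526 386 mm³.

S_y ≈ 5.264 × 10⁵ mm³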